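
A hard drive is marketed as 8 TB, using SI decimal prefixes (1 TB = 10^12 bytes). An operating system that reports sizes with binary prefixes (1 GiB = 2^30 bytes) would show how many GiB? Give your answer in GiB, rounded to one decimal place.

8 TB = 8 × 10^12 bytes = 8,000,000,000,000 bytes
1 GiB = 1,073,741,824 bytes
8,000,000,000,000 / 1,073,741,824 = 7,450.6 GiB

7,450.6 GiB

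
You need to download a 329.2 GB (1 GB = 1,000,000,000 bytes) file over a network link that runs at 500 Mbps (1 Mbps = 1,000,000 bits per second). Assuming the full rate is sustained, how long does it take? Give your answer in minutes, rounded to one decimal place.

329.2 GB = 329,200,000,000 bytes = 2,633,600,000,000 bits
500 Mbps = 500,000,000 bits/s
time = 2,633,600,000,000 / 500,000,000 = 5,267.20 s
5,267.20 s / 60 = 87.8 minutes

87.8 minutes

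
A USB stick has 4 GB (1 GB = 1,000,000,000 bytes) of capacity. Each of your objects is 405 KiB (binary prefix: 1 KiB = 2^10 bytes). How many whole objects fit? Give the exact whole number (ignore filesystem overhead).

Capacity: 4 GB = 4,000,000,000 bytes
Per item: 405 KiB = 414,720 bytes
⌊4,000,000,000 / 414,720⌋ = 9,645

9,645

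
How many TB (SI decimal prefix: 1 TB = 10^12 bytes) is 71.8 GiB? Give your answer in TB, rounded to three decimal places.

71.8 GiB × 1,073,741,824 bytes/GiB = 77,094,662,963.2 bytes
1 TB = 1,000,000,000,000 bytes
77,094,662,963.2 / 1,000,000,000,000 = 0.077 TB

0.077 TB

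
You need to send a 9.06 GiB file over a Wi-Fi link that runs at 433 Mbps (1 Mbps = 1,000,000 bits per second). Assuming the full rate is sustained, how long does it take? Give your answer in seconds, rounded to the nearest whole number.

9.06 GiB = 9,728,100,925.44 bytes = 77,824,807,403.52 bits
433 Mbps = 433,000,000 bits/s
time = 77,824,807,403.52 / 433,000,000 = 180 s

180 seconds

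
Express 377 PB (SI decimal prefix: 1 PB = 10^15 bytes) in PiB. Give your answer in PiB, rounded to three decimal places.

334.843 PiB

377 PB = 377 × 10^15 bytes = 377,000,000,000,000,000 bytes
1 PiB = 2^50 bytes = 1,125,899,906,842,624 bytes
377,000,000,000,000,000 / 1,125,899,906,842,624 = 334.843 PiB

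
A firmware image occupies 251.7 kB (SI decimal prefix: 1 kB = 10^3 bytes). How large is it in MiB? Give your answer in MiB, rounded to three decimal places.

0.240 MiB

251.7 kB = 251.7 × 10^3 bytes = 251,700 bytes
1 MiB = 2^20 bytes = 1,048,576 bytes
251,700 / 1,048,576 = 0.240 MiB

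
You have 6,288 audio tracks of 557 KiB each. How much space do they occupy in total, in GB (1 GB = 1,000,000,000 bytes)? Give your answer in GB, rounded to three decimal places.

3.586 GB

Total = 6,288 × 557 KiB = 3,502,416 KiB
= 3,502,416 × 1,024 bytes = 3,586,473,984 bytes
1 GB = 1,000,000,000 bytes
3,586,473,984 / 1,000,000,000 = 3.586 GB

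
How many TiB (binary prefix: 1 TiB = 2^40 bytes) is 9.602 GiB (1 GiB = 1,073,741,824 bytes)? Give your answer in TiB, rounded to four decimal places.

9.602 GiB = 9.602 × 2^30 bytes = 10,310,068,994.048 bytes
1 TiB = 1,099,511,627,776 bytes
10,310,068,994.048 / 1,099,511,627,776 = 0.0094 TiB

0.0094 TiB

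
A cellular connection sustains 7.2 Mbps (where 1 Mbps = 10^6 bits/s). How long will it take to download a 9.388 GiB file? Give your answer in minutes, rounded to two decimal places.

186.67 minutes

9.388 GiB = 10,080,288,243.712 bytes = 80,642,305,949.696 bits
7.2 Mbps = 7,200,000 bits/s
time = 80,642,305,949.696 / 7,200,000 = 11,200.320 s
11,200.320 s / 60 = 186.67 minutes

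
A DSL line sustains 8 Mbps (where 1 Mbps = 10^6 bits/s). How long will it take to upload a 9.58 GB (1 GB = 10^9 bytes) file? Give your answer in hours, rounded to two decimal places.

2.66 hours

9.58 GB = 9,580,000,000 bytes = 76,640,000,000 bits
8 Mbps = 8,000,000 bits/s
time = 76,640,000,000 / 8,000,000 = 9,580.0000 s
9,580.0000 s / 3600 = 2.66 hours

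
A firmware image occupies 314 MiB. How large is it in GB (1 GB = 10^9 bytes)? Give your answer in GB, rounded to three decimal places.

0.329 GB

314 MiB × 1,048,576 bytes/MiB = 329,252,864 bytes
1 GB = 1,000,000,000 bytes
329,252,864 / 1,000,000,000 = 0.329 GB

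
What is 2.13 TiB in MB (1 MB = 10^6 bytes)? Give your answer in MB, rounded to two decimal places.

2.13 TiB = 2.13 × 2^40 bytes = 2,341,959,767,162.88 bytes
1 MB = 1,000,000 bytes
2,341,959,767,162.88 / 1,000,000 = 2,341,959.77 MB

2,341,959.77 MB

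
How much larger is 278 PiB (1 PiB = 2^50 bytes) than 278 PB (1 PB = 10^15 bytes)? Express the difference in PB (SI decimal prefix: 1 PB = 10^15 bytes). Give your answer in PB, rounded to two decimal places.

278 PiB = 278 × 1,125,899,906,842,624 = 313,000,174,102,249,472 bytes
278 PB = 278 × 1,000,000,000,000,000 = 278,000,000,000,000,000 bytes
difference = 35,000,174,102,249,472 bytes
35,000,174,102,249,472 / 1,000,000,000,000,000 = 35.00 PB

35.00 PB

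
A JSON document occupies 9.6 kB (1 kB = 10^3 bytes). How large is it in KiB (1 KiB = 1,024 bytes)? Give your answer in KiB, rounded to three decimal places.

9.375 KiB

9.6 kB = 9.6 × 10^3 bytes = 9,600 bytes
1 KiB = 1,024 bytes
9,600 / 1,024 = 9.375 KiB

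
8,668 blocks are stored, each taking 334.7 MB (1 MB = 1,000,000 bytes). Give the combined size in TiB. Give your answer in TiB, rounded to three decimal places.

2.639 TiB

Total = 8,668 × 334.7 MB = 2901179.6 MB
= 2901179.6 × 1,000,000 bytes = 2,901,179,600,000 bytes
1 TiB = 1,099,511,627,776 bytes
2,901,179,600,000 / 1,099,511,627,776 = 2.639 TiB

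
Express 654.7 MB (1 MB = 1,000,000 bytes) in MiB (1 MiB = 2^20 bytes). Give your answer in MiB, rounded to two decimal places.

654.7 MB × 1,000,000 bytes/MB = 654,700,000 bytes
1 MiB = 1,048,576 bytes
654,700,000 / 1,048,576 = 624.37 MiB

624.37 MiB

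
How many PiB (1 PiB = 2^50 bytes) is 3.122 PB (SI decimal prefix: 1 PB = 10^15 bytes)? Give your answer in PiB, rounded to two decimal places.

3.122 PB = 3.122 × 10^15 bytes = 3,122,000,000,000,000 bytes
1 PiB = 2^50 bytes = 1,125,899,906,842,624 bytes
3,122,000,000,000,000 / 1,125,899,906,842,624 = 2.77 PiB

2.77 PiB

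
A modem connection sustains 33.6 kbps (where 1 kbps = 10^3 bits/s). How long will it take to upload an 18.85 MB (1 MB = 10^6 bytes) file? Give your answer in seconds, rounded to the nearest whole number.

4,488 seconds

18.85 MB = 18,850,000 bytes = 150,800,000 bits
33.6 kbps = 33,600 bits/s
time = 150,800,000 / 33,600 = 4,488 s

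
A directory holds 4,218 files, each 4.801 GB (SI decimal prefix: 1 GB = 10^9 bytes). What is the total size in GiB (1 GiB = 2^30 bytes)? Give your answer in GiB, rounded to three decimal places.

Total = 4,218 × 4.801 GB = 20250.618 GB
= 20250.618 × 1,000,000,000 bytes = 20,250,618,000,000 bytes
1 GiB = 1,073,741,824 bytes
20,250,618,000,000 / 1,073,741,824 = 18,859.858 GiB

18,859.858 GiB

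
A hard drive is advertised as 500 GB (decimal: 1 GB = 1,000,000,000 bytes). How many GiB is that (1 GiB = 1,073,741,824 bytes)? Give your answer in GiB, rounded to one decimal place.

465.7 GiB

500 GB × 1,000,000,000 bytes/GB = 500,000,000,000 bytes
1 GiB = 1,073,741,824 bytes
500,000,000,000 / 1,073,741,824 = 465.7 GiB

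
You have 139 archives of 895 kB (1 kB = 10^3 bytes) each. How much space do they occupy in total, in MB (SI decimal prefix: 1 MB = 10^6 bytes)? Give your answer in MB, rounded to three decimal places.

124.405 MB

Total = 139 × 895 kB = 124,405 kB
= 124,405 × 1,000 bytes = 124,405,000 bytes
1 MB = 1,000,000 bytes
124,405,000 / 1,000,000 = 124.405 MB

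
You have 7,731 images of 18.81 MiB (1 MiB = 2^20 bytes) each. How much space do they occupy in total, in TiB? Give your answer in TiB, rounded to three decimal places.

0.139 TiB

Total = 7,731 × 18.81 MiB = 145420.11 MiB
= 145420.11 × 1,048,576 bytes = 152,484,037,263.36 bytes
1 TiB = 1,099,511,627,776 bytes
152,484,037,263.36 / 1,099,511,627,776 = 0.139 TiB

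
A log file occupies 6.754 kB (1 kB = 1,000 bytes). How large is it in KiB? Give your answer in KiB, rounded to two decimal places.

6.754 kB = 6.754 × 10^3 bytes = 6,754 bytes
1 KiB = 2^10 bytes = 1,024 bytes
6,754 / 1,024 = 6.60 KiB

6.60 KiB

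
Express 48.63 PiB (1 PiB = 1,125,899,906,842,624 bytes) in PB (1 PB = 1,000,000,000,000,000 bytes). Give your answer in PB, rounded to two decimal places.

48.63 PiB = 48.63 × 2^50 bytes = 54,752,512,469,756,805.12 bytes
1 PB = 1,000,000,000,000,000 bytes
54,752,512,469,756,805.12 / 1,000,000,000,000,000 = 54.75 PB

54.75 PB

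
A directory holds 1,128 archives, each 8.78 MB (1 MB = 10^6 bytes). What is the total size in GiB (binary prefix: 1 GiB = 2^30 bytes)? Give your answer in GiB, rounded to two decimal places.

9.22 GiB

Total = 1,128 × 8.78 MB = 9903.84 MB
= 9903.84 × 1,000,000 bytes = 9,903,840,000 bytes
1 GiB = 1,073,741,824 bytes
9,903,840,000 / 1,073,741,824 = 9.22 GiB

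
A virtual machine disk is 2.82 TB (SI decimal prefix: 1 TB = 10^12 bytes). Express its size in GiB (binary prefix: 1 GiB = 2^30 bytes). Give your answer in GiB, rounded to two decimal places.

2,626.33 GiB

2.82 TB = 2.82 × 10^12 bytes = 2,820,000,000,000 bytes
1 GiB = 2^30 bytes = 1,073,741,824 bytes
2,820,000,000,000 / 1,073,741,824 = 2,626.33 GiB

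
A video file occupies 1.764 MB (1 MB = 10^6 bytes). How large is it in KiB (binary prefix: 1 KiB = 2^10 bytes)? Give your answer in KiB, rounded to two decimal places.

1.764 MB × 1,000,000 bytes/MB = 1,764,000 bytes
1 KiB = 2^10 bytes = 1,024 bytes
1,764,000 / 1,024 = 1,722.66 KiB

1,722.66 KiB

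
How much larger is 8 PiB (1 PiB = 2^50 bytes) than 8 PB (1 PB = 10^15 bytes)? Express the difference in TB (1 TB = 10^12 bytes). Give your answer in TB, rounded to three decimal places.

1,007.199 TB

8 PiB = 8 × 1,125,899,906,842,624 = 9,007,199,254,740,992 bytes
8 PB = 8 × 1,000,000,000,000,000 = 8,000,000,000,000,000 bytes
difference = 1,007,199,254,740,992 bytes
1,007,199,254,740,992 / 1,000,000,000,000 = 1,007.199 TB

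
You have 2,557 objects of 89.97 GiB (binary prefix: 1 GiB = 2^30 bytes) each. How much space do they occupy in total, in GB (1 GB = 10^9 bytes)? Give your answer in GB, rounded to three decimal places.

247,017.839 GB

Total = 2,557 × 89.97 GiB = 230053.29 GiB
= 230053.29 × 1,073,741,824 bytes = 247,017,839,221,800.96 bytes
1 GB = 1,000,000,000 bytes
247,017,839,221,800.96 / 1,000,000,000 = 247,017.839 GB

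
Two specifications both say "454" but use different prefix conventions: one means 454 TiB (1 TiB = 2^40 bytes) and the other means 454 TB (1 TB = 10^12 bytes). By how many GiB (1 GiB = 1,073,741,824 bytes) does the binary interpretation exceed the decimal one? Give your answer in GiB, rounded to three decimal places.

454 TiB = 454 × 1,099,511,627,776 = 499,178,279,010,304 bytes
454 TB = 454 × 1,000,000,000,000 = 454,000,000,000,000 bytes
difference = 45,178,279,010,304 bytes
45,178,279,010,304 / 1,073,741,824 = 42,075.551 GiB

42,075.551 GiB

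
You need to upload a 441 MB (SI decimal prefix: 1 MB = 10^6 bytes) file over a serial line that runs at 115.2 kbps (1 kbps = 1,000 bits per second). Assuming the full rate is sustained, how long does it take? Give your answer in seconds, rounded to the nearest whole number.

30,625 seconds

441 MB = 441,000,000 bytes = 3,528,000,000 bits
115.2 kbps = 115,200 bits/s
time = 3,528,000,000 / 115,200 = 30,625 s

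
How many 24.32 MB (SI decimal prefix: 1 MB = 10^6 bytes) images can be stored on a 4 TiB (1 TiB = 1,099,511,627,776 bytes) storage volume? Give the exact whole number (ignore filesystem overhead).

180,840

Capacity: 4 TiB = 4,398,046,511,104 bytes
Per item: 24.32 MB = 24,320,000 bytes
⌊4,398,046,511,104 / 24,320,000⌋ = 180,840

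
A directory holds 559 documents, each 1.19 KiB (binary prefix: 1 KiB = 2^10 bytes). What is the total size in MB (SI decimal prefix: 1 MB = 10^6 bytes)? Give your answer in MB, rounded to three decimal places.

Total = 559 × 1.19 KiB = 665.21 KiB
= 665.21 × 1,024 bytes = 681,175.04 bytes
1 MB = 1,000,000 bytes
681,175.04 / 1,000,000 = 0.681 MB

0.681 MB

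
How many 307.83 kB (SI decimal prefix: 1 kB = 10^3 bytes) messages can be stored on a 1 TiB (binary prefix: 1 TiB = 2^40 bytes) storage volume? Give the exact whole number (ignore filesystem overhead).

3,571,814

Capacity: 1 TiB = 1,099,511,627,776 bytes
Per item: 307.83 kB = 307,830 bytes
⌊1,099,511,627,776 / 307,830⌋ = 3,571,814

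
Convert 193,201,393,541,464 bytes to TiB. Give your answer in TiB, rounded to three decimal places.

175.716 TiB

193,201,393,541,464 bytes given.
1 TiB = 2^40 bytes = 1,099,511,627,776 bytes
193,201,393,541,464 / 1,099,511,627,776 = 175.716 TiB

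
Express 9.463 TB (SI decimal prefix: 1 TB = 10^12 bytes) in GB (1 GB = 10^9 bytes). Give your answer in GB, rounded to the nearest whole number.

9,463 GB

9.463 TB × 1,000,000,000,000 bytes/TB = 9,463,000,000,000 bytes
1 GB = 1,000,000,000 bytes
9,463,000,000,000 / 1,000,000,000 = 9,463 GB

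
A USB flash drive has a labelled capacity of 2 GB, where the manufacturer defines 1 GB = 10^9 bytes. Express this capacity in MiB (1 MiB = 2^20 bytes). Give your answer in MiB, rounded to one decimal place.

2 GB = 2 × 10^9 bytes = 2,000,000,000 bytes
1 MiB = 1,048,576 bytes
2,000,000,000 / 1,048,576 = 1,907.3 MiB

1,907.3 MiB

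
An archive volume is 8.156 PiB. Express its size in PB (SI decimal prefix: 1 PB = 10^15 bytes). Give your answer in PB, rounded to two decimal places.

9.18 PB

8.156 PiB × 1,125,899,906,842,624 bytes/PiB = 9,182,839,640,208,441.344 bytes
1 PB = 1,000,000,000,000,000 bytes
9,182,839,640,208,441.344 / 1,000,000,000,000,000 = 9.18 PB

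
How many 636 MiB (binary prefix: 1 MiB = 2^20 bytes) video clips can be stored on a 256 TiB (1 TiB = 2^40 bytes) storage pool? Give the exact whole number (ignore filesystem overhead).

Capacity: 256 TiB = 281,474,976,710,656 bytes
Per item: 636 MiB = 666,894,336 bytes
⌊281,474,976,710,656 / 666,894,336⌋ = 422,068

422,068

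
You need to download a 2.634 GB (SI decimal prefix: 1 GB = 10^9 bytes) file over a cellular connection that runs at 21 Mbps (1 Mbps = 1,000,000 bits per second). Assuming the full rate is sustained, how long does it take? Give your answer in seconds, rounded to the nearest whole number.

2.634 GB = 2,634,000,000 bytes = 21,072,000,000 bits
21 Mbps = 21,000,000 bits/s
time = 21,072,000,000 / 21,000,000 = 1,003 s

1,003 seconds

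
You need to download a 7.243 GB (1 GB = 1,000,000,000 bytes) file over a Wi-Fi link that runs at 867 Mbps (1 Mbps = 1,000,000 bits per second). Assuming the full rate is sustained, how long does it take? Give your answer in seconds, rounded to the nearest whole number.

7.243 GB = 7,243,000,000 bytes = 57,944,000,000 bits
867 Mbps = 867,000,000 bits/s
time = 57,944,000,000 / 867,000,000 = 67 s

67 seconds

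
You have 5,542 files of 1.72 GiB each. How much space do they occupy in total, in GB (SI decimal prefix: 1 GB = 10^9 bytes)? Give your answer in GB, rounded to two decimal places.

Total = 5,542 × 1.72 GiB = 9532.24 GiB
= 9532.24 × 1,073,741,824 bytes = 10,235,164,764,405.76 bytes
1 GB = 1,000,000,000 bytes
10,235,164,764,405.76 / 1,000,000,000 = 10,235.16 GB

10,235.16 GB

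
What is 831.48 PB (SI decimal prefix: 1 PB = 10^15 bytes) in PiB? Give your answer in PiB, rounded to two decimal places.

831.48 PB × 1,000,000,000,000,000 bytes/PB = 831,480,000,000,000,000 bytes
1 PiB = 1,125,899,906,842,624 bytes
831,480,000,000,000,000 / 1,125,899,906,842,624 = 738.50 PiB

738.50 PiB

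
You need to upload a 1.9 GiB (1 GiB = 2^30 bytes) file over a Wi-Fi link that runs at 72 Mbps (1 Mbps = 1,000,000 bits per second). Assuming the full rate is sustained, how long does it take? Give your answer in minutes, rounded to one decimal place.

3.8 minutes

1.9 GiB = 2,040,109,465.6 bytes = 16,320,875,724.8 bits
72 Mbps = 72,000,000 bits/s
time = 16,320,875,724.8 / 72,000,000 = 226.68 s
226.68 s / 60 = 3.8 minutes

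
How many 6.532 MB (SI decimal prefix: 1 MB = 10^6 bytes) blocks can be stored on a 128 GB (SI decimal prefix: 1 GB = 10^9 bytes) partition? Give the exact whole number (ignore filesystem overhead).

Capacity: 128 GB = 128,000,000,000 bytes
Per item: 6.532 MB = 6,532,000 bytes
⌊128,000,000,000 / 6,532,000⌋ = 19,595

19,595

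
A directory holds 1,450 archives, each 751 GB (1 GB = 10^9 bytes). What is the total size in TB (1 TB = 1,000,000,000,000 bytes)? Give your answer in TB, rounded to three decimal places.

1,088.950 TB

Total = 1,450 × 751 GB = 1,088,950 GB
= 1,088,950 × 1,000,000,000 bytes = 1,088,950,000,000,000 bytes
1 TB = 1,000,000,000,000 bytes
1,088,950,000,000,000 / 1,000,000,000,000 = 1,088.950 TB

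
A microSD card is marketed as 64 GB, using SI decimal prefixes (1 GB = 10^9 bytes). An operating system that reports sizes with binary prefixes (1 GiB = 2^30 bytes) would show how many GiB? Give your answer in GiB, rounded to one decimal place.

59.6 GiB

64 GB = 64 × 10^9 bytes = 64,000,000,000 bytes
1 GiB = 2^30 bytes = 1,073,741,824 bytes
64,000,000,000 / 1,073,741,824 = 59.6 GiB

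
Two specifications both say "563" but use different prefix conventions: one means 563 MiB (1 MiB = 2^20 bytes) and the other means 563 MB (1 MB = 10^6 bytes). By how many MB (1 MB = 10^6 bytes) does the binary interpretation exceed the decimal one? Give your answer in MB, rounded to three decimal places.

27.348 MB

563 MiB = 563 × 1,048,576 = 590,348,288 bytes
563 MB = 563 × 1,000,000 = 563,000,000 bytes
difference = 27,348,288 bytes
27,348,288 / 1,000,000 = 27.348 MB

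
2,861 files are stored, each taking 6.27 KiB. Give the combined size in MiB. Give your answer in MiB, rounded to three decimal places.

17.518 MiB

Total = 2,861 × 6.27 KiB = 17938.47 KiB
= 17938.47 × 1,024 bytes = 18,368,993.28 bytes
1 MiB = 1,048,576 bytes
18,368,993.28 / 1,048,576 = 17.518 MiB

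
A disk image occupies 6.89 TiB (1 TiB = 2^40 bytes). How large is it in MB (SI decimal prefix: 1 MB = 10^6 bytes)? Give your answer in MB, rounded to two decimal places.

6.89 TiB = 6.89 × 2^40 bytes = 7,575,635,115,376.64 bytes
1 MB = 1,000,000 bytes
7,575,635,115,376.64 / 1,000,000 = 7,575,635.12 MB

7,575,635.12 MB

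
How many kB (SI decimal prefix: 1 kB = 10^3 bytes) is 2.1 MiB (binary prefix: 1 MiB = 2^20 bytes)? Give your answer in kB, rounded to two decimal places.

2.1 MiB = 2.1 × 2^20 bytes = 2,202,009.6 bytes
1 kB = 1,000 bytes
2,202,009.6 / 1,000 = 2,202.01 kB

2,202.01 kB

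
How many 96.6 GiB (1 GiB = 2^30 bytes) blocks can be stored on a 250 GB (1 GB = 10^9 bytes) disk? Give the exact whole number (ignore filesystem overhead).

2

Capacity: 250 GB = 250,000,000,000 bytes
Per item: 96.6 GiB = 103,723,460,198.4 bytes
⌊250,000,000,000 / 103,723,460,198.4⌋ = 2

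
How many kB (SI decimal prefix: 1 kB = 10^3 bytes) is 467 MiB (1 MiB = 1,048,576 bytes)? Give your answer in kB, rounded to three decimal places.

467 MiB = 467 × 2^20 bytes = 489,684,992 bytes
1 kB = 1,000 bytes
489,684,992 / 1,000 = 489,684.992 kB

489,684.992 kB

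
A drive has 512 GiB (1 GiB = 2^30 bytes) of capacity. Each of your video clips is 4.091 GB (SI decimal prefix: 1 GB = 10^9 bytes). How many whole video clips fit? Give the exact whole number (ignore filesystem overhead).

Capacity: 512 GiB = 549,755,813,888 bytes
Per item: 4.091 GB = 4,091,000,000 bytes
⌊549,755,813,888 / 4,091,000,000⌋ = 134

134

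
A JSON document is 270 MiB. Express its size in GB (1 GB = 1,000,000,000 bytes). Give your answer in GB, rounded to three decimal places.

270 MiB = 270 × 2^20 bytes = 283,115,520 bytes
1 GB = 1,000,000,000 bytes
283,115,520 / 1,000,000,000 = 0.283 GB

0.283 GB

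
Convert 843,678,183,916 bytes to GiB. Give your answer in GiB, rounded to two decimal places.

785.74 GiB

843,678,183,916 bytes given.
1 GiB = 1,073,741,824 bytes
843,678,183,916 / 1,073,741,824 = 785.74 GiB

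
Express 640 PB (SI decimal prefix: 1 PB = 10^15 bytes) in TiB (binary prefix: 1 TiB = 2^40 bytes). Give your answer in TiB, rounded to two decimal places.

582,076.61 TiB

640 PB × 1,000,000,000,000,000 bytes/PB = 640,000,000,000,000,000 bytes
1 TiB = 2^40 bytes = 1,099,511,627,776 bytes
640,000,000,000,000,000 / 1,099,511,627,776 = 582,076.61 TiB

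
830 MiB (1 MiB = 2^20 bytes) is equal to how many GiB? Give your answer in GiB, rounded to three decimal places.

830 MiB = 830 × 2^20 bytes = 870,318,080 bytes
1 GiB = 1,073,741,824 bytes
870,318,080 / 1,073,741,824 = 0.811 GiB

0.811 GiB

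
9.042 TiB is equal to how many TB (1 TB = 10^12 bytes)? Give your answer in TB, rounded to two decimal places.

9.042 TiB = 9.042 × 2^40 bytes = 9,941,784,138,350.592 bytes
1 TB = 10^12 bytes = 1,000,000,000,000 bytes
9,941,784,138,350.592 / 1,000,000,000,000 = 9.94 TB

9.94 TB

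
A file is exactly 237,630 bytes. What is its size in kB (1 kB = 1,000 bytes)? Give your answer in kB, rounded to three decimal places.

237,630 bytes given.
1 kB = 10^3 bytes = 1,000 bytes
237,630 / 1,000 = 237.630 kB

237.630 kB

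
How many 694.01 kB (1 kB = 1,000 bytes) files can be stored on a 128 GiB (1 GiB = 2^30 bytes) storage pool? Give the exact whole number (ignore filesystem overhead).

Capacity: 128 GiB = 137,438,953,472 bytes
Per item: 694.01 kB = 694,010 bytes
⌊137,438,953,472 / 694,010⌋ = 198,035

198,035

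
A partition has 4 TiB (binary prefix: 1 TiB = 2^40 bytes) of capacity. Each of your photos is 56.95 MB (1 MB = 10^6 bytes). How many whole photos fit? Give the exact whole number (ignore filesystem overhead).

Capacity: 4 TiB = 4,398,046,511,104 bytes
Per item: 56.95 MB = 56,950,000 bytes
⌊4,398,046,511,104 / 56,950,000⌋ = 77,226

77,226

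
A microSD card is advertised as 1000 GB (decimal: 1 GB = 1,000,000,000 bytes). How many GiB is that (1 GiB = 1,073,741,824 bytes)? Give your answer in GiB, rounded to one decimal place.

931.3 GiB

1000 GB × 1,000,000,000 bytes/GB = 1,000,000,000,000 bytes
1 GiB = 1,073,741,824 bytes
1,000,000,000,000 / 1,073,741,824 = 931.3 GiB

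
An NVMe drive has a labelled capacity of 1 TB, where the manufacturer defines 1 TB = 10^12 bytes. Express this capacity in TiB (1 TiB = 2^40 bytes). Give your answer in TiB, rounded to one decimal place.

1 TB = 1 × 10^12 bytes = 1,000,000,000,000 bytes
1 TiB = 2^40 bytes = 1,099,511,627,776 bytes
1,000,000,000,000 / 1,099,511,627,776 = 0.9 TiB

0.9 TiB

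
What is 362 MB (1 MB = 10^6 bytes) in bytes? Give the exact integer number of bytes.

362,000,000 bytes

362 × 1,000,000 = 362,000,000 bytes  (1 MB = 10^6 bytes)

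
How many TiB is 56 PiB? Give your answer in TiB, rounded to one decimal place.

57,344.0 TiB

56 PiB × 1,125,899,906,842,624 bytes/PiB = 63,050,394,783,186,944 bytes
1 TiB = 1,099,511,627,776 bytes
63,050,394,783,186,944 / 1,099,511,627,776 = 57,344.0 TiB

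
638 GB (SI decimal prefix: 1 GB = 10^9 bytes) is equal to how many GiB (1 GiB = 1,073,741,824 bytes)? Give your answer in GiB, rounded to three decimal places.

594.184 GiB

638 GB = 638 × 10^9 bytes = 638,000,000,000 bytes
1 GiB = 2^30 bytes = 1,073,741,824 bytes
638,000,000,000 / 1,073,741,824 = 594.184 GiB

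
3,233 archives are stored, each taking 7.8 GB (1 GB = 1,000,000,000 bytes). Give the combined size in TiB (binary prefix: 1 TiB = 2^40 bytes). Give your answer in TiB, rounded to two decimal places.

22.94 TiB

Total = 3,233 × 7.8 GB = 25217.4 GB
= 25217.4 × 1,000,000,000 bytes = 25,217,400,000,000 bytes
1 TiB = 1,099,511,627,776 bytes
25,217,400,000,000 / 1,099,511,627,776 = 22.94 TiB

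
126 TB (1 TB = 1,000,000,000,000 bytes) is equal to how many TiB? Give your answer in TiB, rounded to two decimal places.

114.60 TiB

126 TB = 126 × 10^12 bytes = 126,000,000,000,000 bytes
1 TiB = 1,099,511,627,776 bytes
126,000,000,000,000 / 1,099,511,627,776 = 114.60 TiB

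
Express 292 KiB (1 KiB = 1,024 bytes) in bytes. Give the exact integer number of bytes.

292 × 1,024 = 299,008 bytes

299,008 bytes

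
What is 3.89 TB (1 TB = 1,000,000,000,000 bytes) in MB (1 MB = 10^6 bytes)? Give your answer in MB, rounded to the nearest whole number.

3,890,000 MB

3.89 TB = 3.89 × 10^12 bytes = 3,890,000,000,000 bytes
1 MB = 1,000,000 bytes
3,890,000,000,000 / 1,000,000 = 3,890,000 MB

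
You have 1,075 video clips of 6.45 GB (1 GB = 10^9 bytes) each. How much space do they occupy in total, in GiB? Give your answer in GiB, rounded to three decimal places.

6,457.558 GiB

Total = 1,075 × 6.45 GB = 6933.75 GB
= 6933.75 × 1,000,000,000 bytes = 6,933,750,000,000 bytes
1 GiB = 1,073,741,824 bytes
6,933,750,000,000 / 1,073,741,824 = 6,457.558 GiB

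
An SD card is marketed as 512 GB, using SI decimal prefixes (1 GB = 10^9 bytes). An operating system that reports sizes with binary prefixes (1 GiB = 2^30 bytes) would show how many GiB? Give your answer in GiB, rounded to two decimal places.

476.84 GiB

512 GB × 1,000,000,000 bytes/GB = 512,000,000,000 bytes
1 GiB = 2^30 bytes = 1,073,741,824 bytes
512,000,000,000 / 1,073,741,824 = 476.84 GiB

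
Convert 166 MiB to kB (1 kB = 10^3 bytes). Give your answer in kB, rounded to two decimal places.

166 MiB = 166 × 2^20 bytes = 174,063,616 bytes
1 kB = 1,000 bytes
174,063,616 / 1,000 = 174,063.62 kB

174,063.62 kB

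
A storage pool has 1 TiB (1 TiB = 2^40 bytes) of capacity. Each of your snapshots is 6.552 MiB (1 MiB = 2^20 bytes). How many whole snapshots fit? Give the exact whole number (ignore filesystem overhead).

160,039

Capacity: 1 TiB = 1,099,511,627,776 bytes
Per item: 6.552 MiB = 6,870,269.952 bytes
⌊1,099,511,627,776 / 6,870,269.952⌋ = 160,039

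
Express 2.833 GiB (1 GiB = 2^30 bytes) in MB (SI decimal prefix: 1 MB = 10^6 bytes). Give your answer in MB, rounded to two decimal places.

3,041.91 MB

2.833 GiB = 2.833 × 2^30 bytes = 3,041,910,587.392 bytes
1 MB = 10^6 bytes = 1,000,000 bytes
3,041,910,587.392 / 1,000,000 = 3,041.91 MB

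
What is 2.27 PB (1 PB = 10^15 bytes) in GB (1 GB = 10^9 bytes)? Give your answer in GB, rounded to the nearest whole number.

2,270,000 GB

2.27 PB = 2.27 × 10^15 bytes = 2,270,000,000,000,000 bytes
1 GB = 1,000,000,000 bytes
2,270,000,000,000,000 / 1,000,000,000 = 2,270,000 GB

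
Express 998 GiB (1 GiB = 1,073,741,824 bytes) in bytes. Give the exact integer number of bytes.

998 × 1,073,741,824 = 1,071,594,340,352 bytes  (1 GiB = 2^30 bytes)

1,071,594,340,352 bytes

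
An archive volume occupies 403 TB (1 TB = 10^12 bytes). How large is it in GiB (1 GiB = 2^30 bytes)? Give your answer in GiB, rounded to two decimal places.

403 TB × 1,000,000,000,000 bytes/TB = 403,000,000,000,000 bytes
1 GiB = 2^30 bytes = 1,073,741,824 bytes
403,000,000,000,000 / 1,073,741,824 = 375,323.00 GiB

375,323.00 GiB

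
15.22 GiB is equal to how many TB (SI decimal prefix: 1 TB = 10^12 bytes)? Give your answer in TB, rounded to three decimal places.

15.22 GiB = 15.22 × 2^30 bytes = 16,342,350,561.28 bytes
1 TB = 10^12 bytes = 1,000,000,000,000 bytes
16,342,350,561.28 / 1,000,000,000,000 = 0.016 TB

0.016 TB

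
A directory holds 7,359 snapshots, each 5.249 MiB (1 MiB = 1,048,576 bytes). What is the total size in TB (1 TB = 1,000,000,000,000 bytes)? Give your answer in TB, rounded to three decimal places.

0.041 TB

Total = 7,359 × 5.249 MiB = 38627.391 MiB
= 38627.391 × 1,048,576 bytes = 40,503,755,145.216 bytes
1 TB = 1,000,000,000,000 bytes
40,503,755,145.216 / 1,000,000,000,000 = 0.041 TB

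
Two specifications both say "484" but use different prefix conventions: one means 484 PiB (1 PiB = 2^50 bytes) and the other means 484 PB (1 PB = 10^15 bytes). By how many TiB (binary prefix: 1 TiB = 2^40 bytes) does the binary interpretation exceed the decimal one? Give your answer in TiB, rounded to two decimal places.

484 PiB = 484 × 1,125,899,906,842,624 = 544,935,554,911,830,016 bytes
484 PB = 484 × 1,000,000,000,000,000 = 484,000,000,000,000,000 bytes
difference = 60,935,554,911,830,016 bytes
60,935,554,911,830,016 / 1,099,511,627,776 = 55,420.56 TiB

55,420.56 TiB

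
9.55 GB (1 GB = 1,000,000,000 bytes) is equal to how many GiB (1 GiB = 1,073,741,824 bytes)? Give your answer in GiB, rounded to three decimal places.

8.894 GiB

9.55 GB × 1,000,000,000 bytes/GB = 9,550,000,000 bytes
1 GiB = 1,073,741,824 bytes
9,550,000,000 / 1,073,741,824 = 8.894 GiB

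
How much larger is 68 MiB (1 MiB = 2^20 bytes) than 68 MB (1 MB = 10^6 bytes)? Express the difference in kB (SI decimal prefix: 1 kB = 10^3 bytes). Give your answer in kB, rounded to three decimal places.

3,303.168 kB

68 MiB = 68 × 1,048,576 = 71,303,168 bytes
68 MB = 68 × 1,000,000 = 68,000,000 bytes
difference = 3,303,168 bytes
3,303,168 / 1,000 = 3,303.168 kB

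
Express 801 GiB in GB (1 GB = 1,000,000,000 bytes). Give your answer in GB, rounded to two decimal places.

801 GiB = 801 × 2^30 bytes = 860,067,201,024 bytes
1 GB = 10^9 bytes = 1,000,000,000 bytes
860,067,201,024 / 1,000,000,000 = 860.07 GB

860.07 GB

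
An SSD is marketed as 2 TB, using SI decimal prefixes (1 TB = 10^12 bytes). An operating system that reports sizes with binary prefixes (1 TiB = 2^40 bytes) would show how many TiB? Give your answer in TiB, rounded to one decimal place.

2 TB = 2 × 10^12 bytes = 2,000,000,000,000 bytes
1 TiB = 2^40 bytes = 1,099,511,627,776 bytes
2,000,000,000,000 / 1,099,511,627,776 = 1.8 TiB

1.8 TiB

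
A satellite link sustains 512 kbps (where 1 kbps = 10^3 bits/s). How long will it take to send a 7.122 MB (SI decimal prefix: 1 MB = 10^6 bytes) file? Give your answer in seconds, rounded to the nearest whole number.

111 seconds

7.122 MB = 7,122,000 bytes = 56,976,000 bits
512 kbps = 512,000 bits/s
time = 56,976,000 / 512,000 = 111 s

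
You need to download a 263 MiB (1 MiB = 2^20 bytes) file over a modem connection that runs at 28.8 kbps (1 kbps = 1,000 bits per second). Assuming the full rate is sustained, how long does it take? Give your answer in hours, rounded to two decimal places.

263 MiB = 275,775,488 bytes = 2,206,203,904 bits
28.8 kbps = 28,800 bits/s
time = 2,206,203,904 / 28,800 = 76,604.3022 s
76,604.3022 s / 3600 = 21.28 hours

21.28 hours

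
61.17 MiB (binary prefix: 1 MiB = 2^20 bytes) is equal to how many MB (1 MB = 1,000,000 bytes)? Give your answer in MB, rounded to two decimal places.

61.17 MiB × 1,048,576 bytes/MiB = 64,141,393.92 bytes
1 MB = 10^6 bytes = 1,000,000 bytes
64,141,393.92 / 1,000,000 = 64.14 MB

64.14 MB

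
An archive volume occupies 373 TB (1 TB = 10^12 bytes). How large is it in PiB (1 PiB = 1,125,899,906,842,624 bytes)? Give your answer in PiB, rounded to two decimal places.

0.33 PiB

373 TB × 1,000,000,000,000 bytes/TB = 373,000,000,000,000 bytes
1 PiB = 1,125,899,906,842,624 bytes
373,000,000,000,000 / 1,125,899,906,842,624 = 0.33 PiB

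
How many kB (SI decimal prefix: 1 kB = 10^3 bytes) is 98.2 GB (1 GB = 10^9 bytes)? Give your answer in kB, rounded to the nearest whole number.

98,200,000 kB

98.2 GB = 98.2 × 10^9 bytes = 98,200,000,000 bytes
1 kB = 10^3 bytes = 1,000 bytes
98,200,000,000 / 1,000 = 98,200,000 kB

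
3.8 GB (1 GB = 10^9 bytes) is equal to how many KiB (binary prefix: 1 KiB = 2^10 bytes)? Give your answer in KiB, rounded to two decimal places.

3.8 GB = 3.8 × 10^9 bytes = 3,800,000,000 bytes
1 KiB = 2^10 bytes = 1,024 bytes
3,800,000,000 / 1,024 = 3,710,937.50 KiB

3,710,937.50 KiB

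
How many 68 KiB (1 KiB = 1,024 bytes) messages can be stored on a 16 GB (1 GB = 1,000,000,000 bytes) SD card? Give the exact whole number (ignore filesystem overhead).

229,779

Capacity: 16 GB = 16,000,000,000 bytes
Per item: 68 KiB = 69,632 bytes
⌊16,000,000,000 / 69,632⌋ = 229,779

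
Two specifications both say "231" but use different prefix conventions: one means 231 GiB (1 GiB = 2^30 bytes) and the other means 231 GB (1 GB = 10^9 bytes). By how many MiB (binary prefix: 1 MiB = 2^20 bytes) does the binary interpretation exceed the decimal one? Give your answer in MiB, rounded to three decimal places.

16,245.233 MiB

231 GiB = 231 × 1,073,741,824 = 248,034,361,344 bytes
231 GB = 231 × 1,000,000,000 = 231,000,000,000 bytes
difference = 17,034,361,344 bytes
17,034,361,344 / 1,048,576 = 16,245.233 MiB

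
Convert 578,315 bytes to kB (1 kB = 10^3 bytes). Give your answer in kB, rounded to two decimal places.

578.32 kB

578,315 bytes given.
1 kB = 10^3 bytes = 1,000 bytes
578,315 / 1,000 = 578.32 kB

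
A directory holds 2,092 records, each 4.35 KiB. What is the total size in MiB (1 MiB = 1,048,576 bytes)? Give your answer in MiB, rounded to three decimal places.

Total = 2,092 × 4.35 KiB = 9100.2 KiB
= 9100.2 × 1,024 bytes = 9,318,604.8 bytes
1 MiB = 1,048,576 bytes
9,318,604.8 / 1,048,576 = 8.887 MiB

8.887 MiB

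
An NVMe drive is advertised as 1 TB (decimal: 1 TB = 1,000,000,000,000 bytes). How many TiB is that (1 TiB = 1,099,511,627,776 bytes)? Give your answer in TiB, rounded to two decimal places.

1 TB = 1 × 10^12 bytes = 1,000,000,000,000 bytes
1 TiB = 1,099,511,627,776 bytes
1,000,000,000,000 / 1,099,511,627,776 = 0.91 TiB

0.91 TiB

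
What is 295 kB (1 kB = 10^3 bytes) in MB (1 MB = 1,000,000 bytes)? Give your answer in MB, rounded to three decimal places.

295 kB × 1,000 bytes/kB = 295,000 bytes
1 MB = 1,000,000 bytes
295,000 / 1,000,000 = 0.295 MB

0.295 MB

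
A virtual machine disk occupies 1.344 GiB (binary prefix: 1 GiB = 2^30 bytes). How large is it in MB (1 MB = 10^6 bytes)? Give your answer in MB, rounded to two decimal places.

1.344 GiB = 1.344 × 2^30 bytes = 1,443,109,011.456 bytes
1 MB = 10^6 bytes = 1,000,000 bytes
1,443,109,011.456 / 1,000,000 = 1,443.11 MB

1,443.11 MB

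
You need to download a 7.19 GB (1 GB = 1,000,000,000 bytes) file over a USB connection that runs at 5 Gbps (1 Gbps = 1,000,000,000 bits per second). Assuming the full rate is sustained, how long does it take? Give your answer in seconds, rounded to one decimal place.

11.5 seconds

7.19 GB = 7,190,000,000 bytes = 57,520,000,000 bits
5 Gbps = 5,000,000,000 bits/s
time = 57,520,000,000 / 5,000,000,000 = 11.5 s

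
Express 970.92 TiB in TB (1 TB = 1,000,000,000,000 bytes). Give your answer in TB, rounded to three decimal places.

970.92 TiB = 970.92 × 2^40 bytes = 1,067,537,829,640,273.92 bytes
1 TB = 1,000,000,000,000 bytes
1,067,537,829,640,273.92 / 1,000,000,000,000 = 1,067.538 TB

1,067.538 TB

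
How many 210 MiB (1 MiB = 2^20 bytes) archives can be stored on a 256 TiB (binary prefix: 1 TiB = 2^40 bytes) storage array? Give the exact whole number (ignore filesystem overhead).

1,278,264

Capacity: 256 TiB = 281,474,976,710,656 bytes
Per item: 210 MiB = 220,200,960 bytes
⌊281,474,976,710,656 / 220,200,960⌋ = 1,278,264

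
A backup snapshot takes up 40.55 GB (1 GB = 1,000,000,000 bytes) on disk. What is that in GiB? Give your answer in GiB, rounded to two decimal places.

37.77 GiB

40.55 GB = 40.55 × 10^9 bytes = 40,550,000,000 bytes
1 GiB = 1,073,741,824 bytes
40,550,000,000 / 1,073,741,824 = 37.77 GiB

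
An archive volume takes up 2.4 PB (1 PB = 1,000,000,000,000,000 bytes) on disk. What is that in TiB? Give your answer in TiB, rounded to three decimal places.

2,182.787 TiB

2.4 PB = 2.4 × 10^15 bytes = 2,400,000,000,000,000 bytes
1 TiB = 2^40 bytes = 1,099,511,627,776 bytes
2,400,000,000,000,000 / 1,099,511,627,776 = 2,182.787 TiB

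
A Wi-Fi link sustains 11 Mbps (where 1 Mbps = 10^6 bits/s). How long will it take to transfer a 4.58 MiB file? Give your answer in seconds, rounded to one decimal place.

3.5 seconds

4.58 MiB = 4,802,478.08 bytes = 38,419,824.64 bits
11 Mbps = 11,000,000 bits/s
time = 38,419,824.64 / 11,000,000 = 3.5 s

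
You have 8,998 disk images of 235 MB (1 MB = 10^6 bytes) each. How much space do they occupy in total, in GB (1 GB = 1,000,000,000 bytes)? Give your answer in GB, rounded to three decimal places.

2,114.530 GB

Total = 8,998 × 235 MB = 2,114,530 MB
= 2,114,530 × 1,000,000 bytes = 2,114,530,000,000 bytes
1 GB = 1,000,000,000 bytes
2,114,530,000,000 / 1,000,000,000 = 2,114.530 GB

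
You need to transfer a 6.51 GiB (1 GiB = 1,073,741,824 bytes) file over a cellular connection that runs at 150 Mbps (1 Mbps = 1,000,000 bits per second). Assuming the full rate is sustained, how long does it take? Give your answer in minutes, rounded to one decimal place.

6.2 minutes

6.51 GiB = 6,990,059,274.24 bytes = 55,920,474,193.92 bits
150 Mbps = 150,000,000 bits/s
time = 55,920,474,193.92 / 150,000,000 = 372.80 s
372.80 s / 60 = 6.2 minutes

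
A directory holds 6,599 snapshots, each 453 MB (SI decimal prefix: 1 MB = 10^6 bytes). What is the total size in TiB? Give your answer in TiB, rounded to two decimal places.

Total = 6,599 × 453 MB = 2,989,347 MB
= 2,989,347 × 1,000,000 bytes = 2,989,347,000,000 bytes
1 TiB = 1,099,511,627,776 bytes
2,989,347,000,000 / 1,099,511,627,776 = 2.72 TiB

2.72 TiB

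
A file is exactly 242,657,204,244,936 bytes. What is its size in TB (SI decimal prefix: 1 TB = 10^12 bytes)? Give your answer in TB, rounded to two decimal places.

242,657,204,244,936 bytes given.
1 TB = 10^12 bytes = 1,000,000,000,000 bytes
242,657,204,244,936 / 1,000,000,000,000 = 242.66 TB

242.66 TB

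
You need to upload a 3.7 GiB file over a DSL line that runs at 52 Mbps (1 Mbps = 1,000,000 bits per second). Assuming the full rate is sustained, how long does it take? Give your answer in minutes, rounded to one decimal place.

3.7 GiB = 3,972,844,748.8 bytes = 31,782,757,990.4 bits
52 Mbps = 52,000,000 bits/s
time = 31,782,757,990.4 / 52,000,000 = 611.21 s
611.21 s / 60 = 10.2 minutes

10.2 minutes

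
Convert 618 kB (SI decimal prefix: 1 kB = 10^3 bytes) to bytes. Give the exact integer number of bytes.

618,000 bytes

618 × 1,000 = 618,000 bytes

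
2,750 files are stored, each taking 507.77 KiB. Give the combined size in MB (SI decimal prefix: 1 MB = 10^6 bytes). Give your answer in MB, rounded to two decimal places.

1,429.88 MB

Total = 2,750 × 507.77 KiB = 1396367.5 KiB
= 1396367.5 × 1,024 bytes = 1,429,880,320 bytes
1 MB = 1,000,000 bytes
1,429,880,320 / 1,000,000 = 1,429.88 MB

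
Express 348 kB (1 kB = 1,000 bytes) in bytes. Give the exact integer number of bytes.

348 × 1,000 = 348,000 bytes  (1 kB = 10^3 bytes)

348,000 bytes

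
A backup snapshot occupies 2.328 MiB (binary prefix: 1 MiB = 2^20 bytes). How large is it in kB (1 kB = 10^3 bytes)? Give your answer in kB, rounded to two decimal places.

2.328 MiB = 2.328 × 2^20 bytes = 2,441,084.928 bytes
1 kB = 1,000 bytes
2,441,084.928 / 1,000 = 2,441.08 kB

2,441.08 kB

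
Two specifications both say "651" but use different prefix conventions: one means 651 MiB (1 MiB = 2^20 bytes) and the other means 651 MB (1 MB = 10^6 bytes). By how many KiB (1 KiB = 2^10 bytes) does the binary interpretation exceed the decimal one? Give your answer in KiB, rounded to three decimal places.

651 MiB = 651 × 1,048,576 = 682,622,976 bytes
651 MB = 651 × 1,000,000 = 651,000,000 bytes
difference = 31,622,976 bytes
31,622,976 / 1,024 = 30,881.813 KiB

30,881.813 KiB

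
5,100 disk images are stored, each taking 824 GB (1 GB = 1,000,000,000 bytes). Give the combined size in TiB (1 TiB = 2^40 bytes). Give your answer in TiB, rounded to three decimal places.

Total = 5,100 × 824 GB = 4,202,400 GB
= 4,202,400 × 1,000,000,000 bytes = 4,202,400,000,000,000 bytes
1 TiB = 1,099,511,627,776 bytes
4,202,400,000,000,000 / 1,099,511,627,776 = 3,822.061 TiB

3,822.061 TiB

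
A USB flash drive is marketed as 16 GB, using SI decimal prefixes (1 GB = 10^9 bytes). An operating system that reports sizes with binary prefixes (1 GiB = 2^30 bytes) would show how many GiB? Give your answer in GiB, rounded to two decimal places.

16 GB = 16 × 10^9 bytes = 16,000,000,000 bytes
1 GiB = 1,073,741,824 bytes
16,000,000,000 / 1,073,741,824 = 14.90 GiB

14.90 GiB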